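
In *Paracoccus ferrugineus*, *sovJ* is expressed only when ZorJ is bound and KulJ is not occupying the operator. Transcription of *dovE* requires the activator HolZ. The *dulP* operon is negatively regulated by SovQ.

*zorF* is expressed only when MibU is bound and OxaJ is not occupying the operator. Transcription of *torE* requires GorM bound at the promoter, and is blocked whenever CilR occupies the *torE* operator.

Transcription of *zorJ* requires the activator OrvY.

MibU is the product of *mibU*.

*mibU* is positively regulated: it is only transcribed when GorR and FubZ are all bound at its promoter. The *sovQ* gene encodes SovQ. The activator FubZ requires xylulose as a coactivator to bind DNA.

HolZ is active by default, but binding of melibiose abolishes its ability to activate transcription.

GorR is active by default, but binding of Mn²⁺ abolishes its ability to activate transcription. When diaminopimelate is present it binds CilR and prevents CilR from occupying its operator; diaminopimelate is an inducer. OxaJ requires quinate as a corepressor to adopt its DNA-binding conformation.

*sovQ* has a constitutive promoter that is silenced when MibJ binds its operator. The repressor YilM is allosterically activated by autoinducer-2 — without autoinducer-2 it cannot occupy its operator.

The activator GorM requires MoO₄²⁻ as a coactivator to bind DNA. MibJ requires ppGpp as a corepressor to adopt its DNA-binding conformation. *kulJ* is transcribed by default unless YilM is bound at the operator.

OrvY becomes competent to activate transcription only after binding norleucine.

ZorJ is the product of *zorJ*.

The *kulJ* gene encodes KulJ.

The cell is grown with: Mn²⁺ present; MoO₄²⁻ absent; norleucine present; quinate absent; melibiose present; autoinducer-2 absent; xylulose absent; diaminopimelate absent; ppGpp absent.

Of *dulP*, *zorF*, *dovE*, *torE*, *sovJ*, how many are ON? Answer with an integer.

ppGpp is absent, so MibJ is inactive.
With no repressor bound, *sovQ* is transcribed.
So SovQ is produced and active.
With repressor SovQ bound, *dulP* is not transcribed.
→ *dulP* is OFF.
Mn²⁺ is present, so GorR is inactive.
Xylulose is absent, so FubZ is inactive.
Required activator GorR is absent, so *mibU* is not transcribed.
So MibU is not produced.
Quinate is absent, so OxaJ is inactive.
Required activator MibU is absent, so *zorF* is not transcribed.
→ *zorF* is OFF.
Melibiose is present, so HolZ is inactive.
Required activator HolZ is absent, so *dovE* is not transcribed.
→ *dovE* is OFF.
Diaminopimelate is absent, so CilR is active.
MoO₄²⁻ is absent, so GorM is inactive.
With repressor CilR bound, *torE* is not transcribed.
→ *torE* is OFF.
Autoinducer-2 is absent, so YilM is inactive.
With no repressor bound, *kulJ* is transcribed.
So KulJ is produced and active.
Norleucine is present, so OrvY is active.
No repressor is bound and OrvY is active, so *zorJ* is transcribed.
So ZorJ is produced and active.
With repressor KulJ bound, *sovJ* is not transcribed.
→ *sovJ* is OFF.
0 of the 5 genes are transcribed.

0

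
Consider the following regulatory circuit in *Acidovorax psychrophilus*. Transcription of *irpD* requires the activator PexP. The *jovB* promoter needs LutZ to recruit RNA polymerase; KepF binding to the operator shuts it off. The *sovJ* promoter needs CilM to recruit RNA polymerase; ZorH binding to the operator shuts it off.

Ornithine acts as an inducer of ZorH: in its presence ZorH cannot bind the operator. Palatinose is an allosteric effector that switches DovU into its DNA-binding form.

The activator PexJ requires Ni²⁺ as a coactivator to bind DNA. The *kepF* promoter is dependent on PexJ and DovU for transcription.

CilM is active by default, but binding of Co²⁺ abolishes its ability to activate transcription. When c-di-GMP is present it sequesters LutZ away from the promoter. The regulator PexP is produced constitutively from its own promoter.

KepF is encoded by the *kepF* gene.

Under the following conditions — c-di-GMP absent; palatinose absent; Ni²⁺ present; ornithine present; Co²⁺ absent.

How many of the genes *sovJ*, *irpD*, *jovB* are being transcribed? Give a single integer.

3

Co²⁺ is absent, so CilM is active.
Ornithine is present, so ZorH is inactive.
No repressor is bound and CilM is active, so *sovJ* is transcribed.
→ *sovJ* is ON.
PexP is produced constitutively and is active.
No repressor is bound and PexP is active, so *irpD* is transcribed.
→ *irpD* is ON.
c-di-GMP is absent, so LutZ is active.
Ni²⁺ is present, so PexJ is active.
Palatinose is absent, so DovU is inactive.
Required activator DovU is absent, so *kepF* is not transcribed.
So KepF is not produced.
No repressor is bound and LutZ is active, so *jovB* is transcribed.
→ *jovB* is ON.
3 of the 3 genes are transcribed.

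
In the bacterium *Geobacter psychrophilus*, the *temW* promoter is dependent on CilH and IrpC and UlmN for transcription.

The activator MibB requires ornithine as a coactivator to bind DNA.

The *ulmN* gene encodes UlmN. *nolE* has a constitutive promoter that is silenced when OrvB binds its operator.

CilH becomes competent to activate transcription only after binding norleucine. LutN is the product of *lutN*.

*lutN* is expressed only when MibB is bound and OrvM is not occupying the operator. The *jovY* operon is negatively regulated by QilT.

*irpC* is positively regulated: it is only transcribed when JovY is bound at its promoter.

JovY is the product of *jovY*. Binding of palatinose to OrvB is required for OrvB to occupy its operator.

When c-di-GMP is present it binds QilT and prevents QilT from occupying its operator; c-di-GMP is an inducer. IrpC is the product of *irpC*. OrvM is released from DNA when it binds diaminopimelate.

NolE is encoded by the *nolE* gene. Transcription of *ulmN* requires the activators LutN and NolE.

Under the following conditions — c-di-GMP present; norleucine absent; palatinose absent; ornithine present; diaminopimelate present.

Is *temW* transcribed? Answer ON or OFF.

Norleucine is absent, so CilH is inactive.
c-di-GMP is present, so QilT is inactive.
With no repressor bound, *jovY* is transcribed.
So JovY is produced and active.
No repressor is bound and JovY is active, so *irpC* is transcribed.
So IrpC is produced and active.
Diaminopimelate is present, so OrvM is inactive.
Ornithine is present, so MibB is active.
No repressor is bound and MibB is active, so *lutN* is transcribed.
So LutN is produced and active.
Palatinose is absent, so OrvB is inactive.
With no repressor bound, *nolE* is transcribed.
So NolE is produced and active.
No repressor is bound and LutN and NolE are active, so *ulmN* is transcribed.
So UlmN is produced and active.
Required activator CilH is absent, so *temW* is not transcribed.

OFF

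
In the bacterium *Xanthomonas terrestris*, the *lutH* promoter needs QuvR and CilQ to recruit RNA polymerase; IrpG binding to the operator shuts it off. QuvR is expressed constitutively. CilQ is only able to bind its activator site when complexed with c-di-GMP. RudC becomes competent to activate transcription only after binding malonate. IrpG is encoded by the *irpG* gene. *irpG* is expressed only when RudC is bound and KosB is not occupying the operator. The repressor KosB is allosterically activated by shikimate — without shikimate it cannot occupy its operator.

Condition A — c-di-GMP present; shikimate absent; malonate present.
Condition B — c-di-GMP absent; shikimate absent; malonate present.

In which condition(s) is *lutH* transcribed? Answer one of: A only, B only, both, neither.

Condition A:
QuvR is produced constitutively and is active.
c-di-GMP is present, so CilQ is active.
Shikimate is absent, so KosB is inactive.
Malonate is present, so RudC is active.
No repressor is bound and RudC is active, so *irpG* is transcribed.
So IrpG is produced and active.
With repressor IrpG bound, *lutH* is not transcribed.
→ *lutH* is OFF in A.
Condition B:
QuvR is produced constitutively and is active.
c-di-GMP is absent, so CilQ is inactive.
Shikimate is absent, so KosB is inactive.
Malonate is present, so RudC is active.
No repressor is bound and RudC is active, so *irpG* is transcribed.
So IrpG is produced and active.
With repressor IrpG bound, *lutH* is not transcribed.
→ *lutH* is OFF in B.

neither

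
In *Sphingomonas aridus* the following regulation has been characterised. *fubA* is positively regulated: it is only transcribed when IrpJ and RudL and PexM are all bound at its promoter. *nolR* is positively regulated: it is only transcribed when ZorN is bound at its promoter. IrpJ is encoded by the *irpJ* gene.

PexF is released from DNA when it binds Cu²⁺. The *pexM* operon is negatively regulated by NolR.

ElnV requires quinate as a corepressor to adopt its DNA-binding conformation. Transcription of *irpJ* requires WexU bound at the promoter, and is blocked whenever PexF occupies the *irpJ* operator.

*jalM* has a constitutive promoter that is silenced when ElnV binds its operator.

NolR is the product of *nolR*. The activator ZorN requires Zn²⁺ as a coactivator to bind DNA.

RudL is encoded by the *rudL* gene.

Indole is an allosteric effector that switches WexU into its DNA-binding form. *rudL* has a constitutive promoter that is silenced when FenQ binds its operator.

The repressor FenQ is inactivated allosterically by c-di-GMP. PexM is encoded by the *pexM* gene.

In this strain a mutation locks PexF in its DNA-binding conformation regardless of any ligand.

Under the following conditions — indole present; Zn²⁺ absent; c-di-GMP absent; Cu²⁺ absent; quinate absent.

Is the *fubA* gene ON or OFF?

Indole is present, so WexU is active.
PexF is constitutively active in this strain.
With repressor PexF bound, *irpJ* is not transcribed.
So IrpJ is not produced.
c-di-GMP is absent, so FenQ is active.
With repressor FenQ bound, *rudL* is not transcribed.
So RudL is not produced.
Zn²⁺ is absent, so ZorN is inactive.
Required activator ZorN is absent, so *nolR* is not transcribed.
So NolR is not produced.
With no repressor bound, *pexM* is transcribed.
So PexM is produced and active.
Required activator IrpJ is absent, so *fubA* is not transcribed.

OFF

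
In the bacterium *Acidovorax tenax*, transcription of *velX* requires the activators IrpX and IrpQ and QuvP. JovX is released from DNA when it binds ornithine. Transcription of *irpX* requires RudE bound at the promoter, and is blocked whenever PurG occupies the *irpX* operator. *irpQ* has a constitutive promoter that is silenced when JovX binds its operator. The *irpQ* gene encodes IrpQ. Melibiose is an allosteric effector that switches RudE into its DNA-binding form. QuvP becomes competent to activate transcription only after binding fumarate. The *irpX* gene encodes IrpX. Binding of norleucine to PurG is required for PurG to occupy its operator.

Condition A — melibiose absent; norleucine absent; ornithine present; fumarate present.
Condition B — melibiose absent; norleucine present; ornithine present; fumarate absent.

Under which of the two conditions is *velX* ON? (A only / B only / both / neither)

Condition A:
Melibiose is absent, so RudE is inactive.
Norleucine is absent, so PurG is inactive.
Required activator RudE is absent, so *irpX* is not transcribed.
So IrpX is not produced.
Ornithine is present, so JovX is inactive.
With no repressor bound, *irpQ* is transcribed.
So IrpQ is produced and active.
Fumarate is present, so QuvP is active.
Required activator IrpX is absent, so *velX* is not transcribed.
→ *velX* is OFF in A.
Condition B:
Melibiose is absent, so RudE is inactive.
Norleucine is present, so PurG is active.
With repressor PurG bound, *irpX* is not transcribed.
So IrpX is not produced.
Ornithine is present, so JovX is inactive.
With no repressor bound, *irpQ* is transcribed.
So IrpQ is produced and active.
Fumarate is absent, so QuvP is inactive.
Required activator IrpX is absent, so *velX* is not transcribed.
→ *velX* is OFF in B.

neither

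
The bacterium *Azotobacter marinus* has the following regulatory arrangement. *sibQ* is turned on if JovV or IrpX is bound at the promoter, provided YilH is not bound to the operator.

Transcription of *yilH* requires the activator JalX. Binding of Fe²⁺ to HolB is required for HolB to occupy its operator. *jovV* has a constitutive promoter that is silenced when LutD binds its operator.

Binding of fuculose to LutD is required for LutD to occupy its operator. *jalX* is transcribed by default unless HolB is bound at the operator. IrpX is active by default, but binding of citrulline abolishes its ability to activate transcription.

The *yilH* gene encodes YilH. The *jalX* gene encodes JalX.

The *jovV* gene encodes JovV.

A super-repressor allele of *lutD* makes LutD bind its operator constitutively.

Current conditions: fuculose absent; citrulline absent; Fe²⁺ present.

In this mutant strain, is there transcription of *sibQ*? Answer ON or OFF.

ON

Fe²⁺ is present, so HolB is active.
With repressor HolB bound, *jalX* is not transcribed.
So JalX is not produced.
Required activator JalX is absent, so *yilH* is not transcribed.
So YilH is not produced.
LutD is constitutively active in this strain.
With repressor LutD bound, *jovV* is not transcribed.
So JovV is not produced.
Citrulline is absent, so IrpX is active.
Activator IrpX is present, so *sibQ* is transcribed.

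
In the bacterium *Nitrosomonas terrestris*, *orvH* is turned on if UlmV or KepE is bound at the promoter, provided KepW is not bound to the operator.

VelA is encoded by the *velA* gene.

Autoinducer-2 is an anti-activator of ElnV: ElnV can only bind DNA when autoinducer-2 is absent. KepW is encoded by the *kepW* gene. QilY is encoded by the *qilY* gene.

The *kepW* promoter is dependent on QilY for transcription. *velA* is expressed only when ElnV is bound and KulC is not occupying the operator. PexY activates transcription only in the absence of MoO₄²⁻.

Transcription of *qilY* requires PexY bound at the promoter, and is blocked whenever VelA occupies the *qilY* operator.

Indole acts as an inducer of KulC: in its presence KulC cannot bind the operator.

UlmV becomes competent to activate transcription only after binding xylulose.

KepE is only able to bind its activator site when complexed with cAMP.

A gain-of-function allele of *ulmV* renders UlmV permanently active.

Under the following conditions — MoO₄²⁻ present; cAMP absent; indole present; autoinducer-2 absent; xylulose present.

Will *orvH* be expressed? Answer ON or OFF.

ON

UlmV is constitutively active in this strain.
cAMP is absent, so KepE is inactive.
MoO₄²⁻ is present, so PexY is inactive.
Indole is present, so KulC is inactive.
Autoinducer-2 is absent, so ElnV is active.
No repressor is bound and ElnV is active, so *velA* is transcribed.
So VelA is produced and active.
With repressor VelA bound, *qilY* is not transcribed.
So QilY is not produced.
Required activator QilY is absent, so *kepW* is not transcribed.
So KepW is not produced.
Activator UlmV is present, so *orvH* is transcribed.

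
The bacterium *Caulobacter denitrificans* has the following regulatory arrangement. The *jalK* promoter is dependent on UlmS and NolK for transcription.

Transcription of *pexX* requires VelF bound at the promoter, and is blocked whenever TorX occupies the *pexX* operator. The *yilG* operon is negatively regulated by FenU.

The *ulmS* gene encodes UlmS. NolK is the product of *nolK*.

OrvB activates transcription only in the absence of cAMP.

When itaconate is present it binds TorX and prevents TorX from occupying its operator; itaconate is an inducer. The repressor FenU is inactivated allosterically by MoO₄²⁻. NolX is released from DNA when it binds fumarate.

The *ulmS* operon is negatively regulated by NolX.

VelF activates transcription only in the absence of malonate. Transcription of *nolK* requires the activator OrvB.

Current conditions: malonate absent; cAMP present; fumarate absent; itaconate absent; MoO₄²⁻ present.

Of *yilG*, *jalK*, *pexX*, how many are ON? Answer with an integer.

1

MoO₄²⁻ is present, so FenU is inactive.
With no repressor bound, *yilG* is transcribed.
→ *yilG* is ON.
Fumarate is absent, so NolX is active.
With repressor NolX bound, *ulmS* is not transcribed.
So UlmS is not produced.
cAMP is present, so OrvB is inactive.
Required activator OrvB is absent, so *nolK* is not transcribed.
So NolK is not produced.
Required activator UlmS is absent, so *jalK* is not transcribed.
→ *jalK* is OFF.
Itaconate is absent, so TorX is active.
Malonate is absent, so VelF is active.
With repressor TorX bound, *pexX* is not transcribed.
→ *pexX* is OFF.
1 of the 3 genes is transcribed.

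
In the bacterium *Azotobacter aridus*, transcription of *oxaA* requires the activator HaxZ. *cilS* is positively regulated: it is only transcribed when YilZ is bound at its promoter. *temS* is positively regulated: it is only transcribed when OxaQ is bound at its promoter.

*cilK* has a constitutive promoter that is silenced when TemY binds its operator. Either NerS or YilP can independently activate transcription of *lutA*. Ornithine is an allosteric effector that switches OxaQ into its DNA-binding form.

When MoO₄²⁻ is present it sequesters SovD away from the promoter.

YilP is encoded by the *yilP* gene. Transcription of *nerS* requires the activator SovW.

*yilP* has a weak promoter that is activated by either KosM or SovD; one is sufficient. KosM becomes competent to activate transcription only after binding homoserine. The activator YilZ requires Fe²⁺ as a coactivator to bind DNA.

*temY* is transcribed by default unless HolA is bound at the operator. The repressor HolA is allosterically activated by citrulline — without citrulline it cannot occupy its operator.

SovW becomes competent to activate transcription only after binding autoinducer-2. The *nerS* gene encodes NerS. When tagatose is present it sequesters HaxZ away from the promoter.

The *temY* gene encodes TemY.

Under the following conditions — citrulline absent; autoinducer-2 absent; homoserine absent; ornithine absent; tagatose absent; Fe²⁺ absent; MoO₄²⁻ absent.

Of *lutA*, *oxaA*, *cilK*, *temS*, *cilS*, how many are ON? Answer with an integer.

2

Autoinducer-2 is absent, so SovW is inactive.
Required activator SovW is absent, so *nerS* is not transcribed.
So NerS is not produced.
Homoserine is absent, so KosM is inactive.
MoO₄²⁻ is absent, so SovD is active.
Activator SovD is present, so *yilP* is transcribed.
So YilP is produced and active.
Activator YilP is present, so *lutA* is transcribed.
→ *lutA* is ON.
Tagatose is absent, so HaxZ is active.
No repressor is bound and HaxZ is active, so *oxaA* is transcribed.
→ *oxaA* is ON.
Citrulline is absent, so HolA is inactive.
With no repressor bound, *temY* is transcribed.
So TemY is produced and active.
With repressor TemY bound, *cilK* is not transcribed.
→ *cilK* is OFF.
Ornithine is absent, so OxaQ is inactive.
Required activator OxaQ is absent, so *temS* is not transcribed.
→ *temS* is OFF.
Fe²⁺ is absent, so YilZ is inactive.
Required activator YilZ is absent, so *cilS* is not transcribed.
→ *cilS* is OFF.
2 of the 5 genes are transcribed.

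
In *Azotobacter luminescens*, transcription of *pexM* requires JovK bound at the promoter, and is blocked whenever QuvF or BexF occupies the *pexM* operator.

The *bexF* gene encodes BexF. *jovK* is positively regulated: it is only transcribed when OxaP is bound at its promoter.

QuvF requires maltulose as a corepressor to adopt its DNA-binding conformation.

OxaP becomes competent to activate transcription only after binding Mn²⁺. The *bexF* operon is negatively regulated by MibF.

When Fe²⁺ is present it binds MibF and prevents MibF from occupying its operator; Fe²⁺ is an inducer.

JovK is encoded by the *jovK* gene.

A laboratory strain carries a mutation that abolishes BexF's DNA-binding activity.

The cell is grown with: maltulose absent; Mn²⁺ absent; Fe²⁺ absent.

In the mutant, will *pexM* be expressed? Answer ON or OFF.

Mn²⁺ is absent, so OxaP is inactive.
Required activator OxaP is absent, so *jovK* is not transcribed.
So JovK is not produced.
Maltulose is absent, so QuvF is inactive.
BexF is non-functional in this strain, so it has no effect.
Required activator JovK is absent, so *pexM* is not transcribed.

OFF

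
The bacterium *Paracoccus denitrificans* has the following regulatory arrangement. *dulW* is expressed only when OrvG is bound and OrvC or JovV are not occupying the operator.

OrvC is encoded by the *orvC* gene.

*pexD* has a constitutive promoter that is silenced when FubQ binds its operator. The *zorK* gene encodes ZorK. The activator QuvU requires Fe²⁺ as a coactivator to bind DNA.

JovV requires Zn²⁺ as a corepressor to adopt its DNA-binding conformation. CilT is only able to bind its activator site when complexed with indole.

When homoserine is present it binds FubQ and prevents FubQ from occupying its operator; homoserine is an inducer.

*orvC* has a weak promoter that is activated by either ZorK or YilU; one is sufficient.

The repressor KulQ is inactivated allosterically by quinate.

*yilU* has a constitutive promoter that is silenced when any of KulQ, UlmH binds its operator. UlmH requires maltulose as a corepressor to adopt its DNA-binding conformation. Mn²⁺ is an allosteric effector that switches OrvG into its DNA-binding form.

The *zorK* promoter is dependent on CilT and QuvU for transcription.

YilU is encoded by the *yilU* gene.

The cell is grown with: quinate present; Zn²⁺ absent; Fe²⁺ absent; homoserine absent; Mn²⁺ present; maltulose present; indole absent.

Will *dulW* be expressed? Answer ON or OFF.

ON

Indole is absent, so CilT is inactive.
Fe²⁺ is absent, so QuvU is inactive.
Required activator CilT is absent, so *zorK* is not transcribed.
So ZorK is not produced.
Quinate is present, so KulQ is inactive.
Maltulose is present, so UlmH is active.
With repressor UlmH bound, *yilU* is not transcribed.
So YilU is not produced.
No activator is available at the *orvC* promoter, so *orvC* is not transcribed.
So OrvC is not produced.
Mn²⁺ is present, so OrvG is active.
Zn²⁺ is absent, so JovV is inactive.
No repressor is bound and OrvG is active, so *dulW* is transcribed.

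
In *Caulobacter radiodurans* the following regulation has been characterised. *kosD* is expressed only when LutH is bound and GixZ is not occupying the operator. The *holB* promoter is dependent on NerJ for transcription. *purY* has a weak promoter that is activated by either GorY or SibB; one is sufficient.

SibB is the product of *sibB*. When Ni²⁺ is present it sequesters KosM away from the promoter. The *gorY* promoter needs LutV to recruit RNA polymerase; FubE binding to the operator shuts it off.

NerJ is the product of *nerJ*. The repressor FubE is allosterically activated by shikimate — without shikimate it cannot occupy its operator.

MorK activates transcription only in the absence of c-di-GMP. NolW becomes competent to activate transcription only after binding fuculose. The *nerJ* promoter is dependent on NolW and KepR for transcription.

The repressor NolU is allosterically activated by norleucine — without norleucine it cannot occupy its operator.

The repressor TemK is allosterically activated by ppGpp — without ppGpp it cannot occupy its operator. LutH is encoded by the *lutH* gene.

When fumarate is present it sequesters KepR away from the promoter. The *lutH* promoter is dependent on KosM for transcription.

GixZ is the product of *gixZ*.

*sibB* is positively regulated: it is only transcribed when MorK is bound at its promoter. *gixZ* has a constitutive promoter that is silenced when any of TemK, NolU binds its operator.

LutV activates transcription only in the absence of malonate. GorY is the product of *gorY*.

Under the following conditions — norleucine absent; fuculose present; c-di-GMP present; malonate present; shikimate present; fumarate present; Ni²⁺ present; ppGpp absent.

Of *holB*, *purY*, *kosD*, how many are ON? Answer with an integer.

0

Fuculose is present, so NolW is active.
Fumarate is present, so KepR is inactive.
Required activator KepR is absent, so *nerJ* is not transcribed.
So NerJ is not produced.
Required activator NerJ is absent, so *holB* is not transcribed.
→ *holB* is OFF.
Malonate is present, so LutV is inactive.
Shikimate is present, so FubE is active.
With repressor FubE bound, *gorY* is not transcribed.
So GorY is not produced.
c-di-GMP is present, so MorK is inactive.
Required activator MorK is absent, so *sibB* is not transcribed.
So SibB is not produced.
No activator is available at the *purY* promoter, so *purY* is not transcribed.
→ *purY* is OFF.
ppGpp is absent, so TemK is inactive.
Norleucine is absent, so NolU is inactive.
With no repressor bound, *gixZ* is transcribed.
So GixZ is produced and active.
Ni²⁺ is present, so KosM is inactive.
Required activator KosM is absent, so *lutH* is not transcribed.
So LutH is not produced.
With repressor GixZ bound, *kosD* is not transcribed.
→ *kosD* is OFF.
0 of the 3 genes are transcribed.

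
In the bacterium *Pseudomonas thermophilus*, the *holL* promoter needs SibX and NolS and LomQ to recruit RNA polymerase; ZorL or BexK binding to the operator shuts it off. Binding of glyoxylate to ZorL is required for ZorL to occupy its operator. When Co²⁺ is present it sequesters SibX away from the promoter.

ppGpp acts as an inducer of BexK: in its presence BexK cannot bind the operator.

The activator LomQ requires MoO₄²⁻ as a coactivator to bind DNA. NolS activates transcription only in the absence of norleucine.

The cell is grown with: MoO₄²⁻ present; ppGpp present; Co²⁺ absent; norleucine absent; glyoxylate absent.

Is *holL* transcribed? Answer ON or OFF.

Co²⁺ is absent, so SibX is active.
Glyoxylate is absent, so ZorL is inactive.
Norleucine is absent, so NolS is active.
ppGpp is present, so BexK is inactive.
MoO₄²⁻ is present, so LomQ is active.
No repressor is bound and SibX and NolS and LomQ are active, so *holL* is transcribed.

ON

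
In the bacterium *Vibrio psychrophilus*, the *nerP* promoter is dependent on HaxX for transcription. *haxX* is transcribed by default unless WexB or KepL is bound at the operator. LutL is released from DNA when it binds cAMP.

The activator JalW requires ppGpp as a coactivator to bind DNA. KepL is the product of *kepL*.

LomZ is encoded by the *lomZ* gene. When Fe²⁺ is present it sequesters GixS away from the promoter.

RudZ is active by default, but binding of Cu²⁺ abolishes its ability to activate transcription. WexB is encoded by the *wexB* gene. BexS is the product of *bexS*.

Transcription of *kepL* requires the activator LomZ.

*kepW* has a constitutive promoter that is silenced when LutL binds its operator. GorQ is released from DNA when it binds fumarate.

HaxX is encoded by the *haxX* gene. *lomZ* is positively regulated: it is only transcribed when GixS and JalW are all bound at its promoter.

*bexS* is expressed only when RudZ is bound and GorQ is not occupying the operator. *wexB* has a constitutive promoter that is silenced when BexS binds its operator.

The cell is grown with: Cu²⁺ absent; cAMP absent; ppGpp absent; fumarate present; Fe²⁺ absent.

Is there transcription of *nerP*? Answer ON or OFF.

ON

Cu²⁺ is absent, so RudZ is active.
Fumarate is present, so GorQ is inactive.
No repressor is bound and RudZ is active, so *bexS* is transcribed.
So BexS is produced and active.
With repressor BexS bound, *wexB* is not transcribed.
So WexB is not produced.
Fe²⁺ is absent, so GixS is active.
ppGpp is absent, so JalW is inactive.
Required activator JalW is absent, so *lomZ* is not transcribed.
So LomZ is not produced.
Required activator LomZ is absent, so *kepL* is not transcribed.
So KepL is not produced.
With no repressor bound, *haxX* is transcribed.
So HaxX is produced and active.
No repressor is bound and HaxX is active, so *nerP* is transcribed.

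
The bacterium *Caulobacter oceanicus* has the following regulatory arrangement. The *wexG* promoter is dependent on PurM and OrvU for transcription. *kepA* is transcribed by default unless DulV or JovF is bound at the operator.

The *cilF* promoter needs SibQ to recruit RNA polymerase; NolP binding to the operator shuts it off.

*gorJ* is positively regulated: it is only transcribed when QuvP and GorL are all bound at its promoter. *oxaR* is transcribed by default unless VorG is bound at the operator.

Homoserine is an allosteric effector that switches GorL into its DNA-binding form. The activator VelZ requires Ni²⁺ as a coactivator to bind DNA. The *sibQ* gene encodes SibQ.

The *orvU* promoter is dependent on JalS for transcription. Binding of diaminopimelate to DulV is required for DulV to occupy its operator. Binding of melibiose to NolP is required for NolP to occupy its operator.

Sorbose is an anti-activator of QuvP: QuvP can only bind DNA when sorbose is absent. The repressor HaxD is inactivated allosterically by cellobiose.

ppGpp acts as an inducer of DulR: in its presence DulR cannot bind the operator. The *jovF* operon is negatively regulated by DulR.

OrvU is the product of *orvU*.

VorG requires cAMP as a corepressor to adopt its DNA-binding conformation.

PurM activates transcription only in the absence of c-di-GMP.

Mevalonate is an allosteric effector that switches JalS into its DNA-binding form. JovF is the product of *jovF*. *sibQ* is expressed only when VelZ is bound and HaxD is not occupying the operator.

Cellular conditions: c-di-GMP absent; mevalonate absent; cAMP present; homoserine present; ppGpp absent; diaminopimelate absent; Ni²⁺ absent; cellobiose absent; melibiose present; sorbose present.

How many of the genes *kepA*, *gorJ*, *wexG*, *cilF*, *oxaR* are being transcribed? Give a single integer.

Diaminopimelate is absent, so DulV is inactive.
ppGpp is absent, so DulR is active.
With repressor DulR bound, *jovF* is not transcribed.
So JovF is not produced.
With no repressor bound, *kepA* is transcribed.
→ *kepA* is ON.
Sorbose is present, so QuvP is inactive.
Homoserine is present, so GorL is active.
Required activator QuvP is absent, so *gorJ* is not transcribed.
→ *gorJ* is OFF.
c-di-GMP is absent, so PurM is active.
Mevalonate is absent, so JalS is inactive.
Required activator JalS is absent, so *orvU* is not transcribed.
So OrvU is not produced.
Required activator OrvU is absent, so *wexG* is not transcribed.
→ *wexG* is OFF.
Cellobiose is absent, so HaxD is active.
Ni²⁺ is absent, so VelZ is inactive.
With repressor HaxD bound, *sibQ* is not transcribed.
So SibQ is not produced.
Melibiose is present, so NolP is active.
With repressor NolP bound, *cilF* is not transcribed.
→ *cilF* is OFF.
cAMP is present, so VorG is active.
With repressor VorG bound, *oxaR* is not transcribed.
→ *oxaR* is OFF.
1 of the 5 genes is transcribed.

1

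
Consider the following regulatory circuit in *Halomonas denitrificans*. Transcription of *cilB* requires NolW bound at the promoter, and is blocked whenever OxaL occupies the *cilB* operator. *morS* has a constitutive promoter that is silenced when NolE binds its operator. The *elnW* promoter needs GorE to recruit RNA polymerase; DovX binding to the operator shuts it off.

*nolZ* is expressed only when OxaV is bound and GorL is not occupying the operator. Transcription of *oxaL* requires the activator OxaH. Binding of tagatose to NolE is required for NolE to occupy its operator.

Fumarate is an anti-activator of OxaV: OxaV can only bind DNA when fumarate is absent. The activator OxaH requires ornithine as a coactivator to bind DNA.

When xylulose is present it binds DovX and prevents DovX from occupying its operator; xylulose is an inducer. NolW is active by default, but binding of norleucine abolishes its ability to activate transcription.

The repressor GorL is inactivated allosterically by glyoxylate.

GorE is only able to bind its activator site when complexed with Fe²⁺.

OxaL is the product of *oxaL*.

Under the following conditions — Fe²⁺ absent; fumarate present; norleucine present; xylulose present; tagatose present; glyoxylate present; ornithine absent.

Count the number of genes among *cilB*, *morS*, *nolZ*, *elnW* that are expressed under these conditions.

Norleucine is present, so NolW is inactive.
Ornithine is absent, so OxaH is inactive.
Required activator OxaH is absent, so *oxaL* is not transcribed.
So OxaL is not produced.
Required activator NolW is absent, so *cilB* is not transcribed.
→ *cilB* is OFF.
Tagatose is present, so NolE is active.
With repressor NolE bound, *morS* is not transcribed.
→ *morS* is OFF.
Glyoxylate is present, so GorL is inactive.
Fumarate is present, so OxaV is inactive.
Required activator OxaV is absent, so *nolZ* is not transcribed.
→ *nolZ* is OFF.
Xylulose is present, so DovX is inactive.
Fe²⁺ is absent, so GorE is inactive.
Required activator GorE is absent, so *elnW* is not transcribed.
→ *elnW* is OFF.
0 of the 4 genes are transcribed.

0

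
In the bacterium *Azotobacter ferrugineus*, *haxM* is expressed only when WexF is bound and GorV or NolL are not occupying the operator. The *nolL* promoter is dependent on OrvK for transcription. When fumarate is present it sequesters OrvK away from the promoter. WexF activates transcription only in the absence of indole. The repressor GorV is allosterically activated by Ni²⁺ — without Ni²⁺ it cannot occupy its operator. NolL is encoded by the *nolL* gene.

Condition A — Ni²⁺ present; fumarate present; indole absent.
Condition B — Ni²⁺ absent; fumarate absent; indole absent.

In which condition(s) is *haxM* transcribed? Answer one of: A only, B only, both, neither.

neither

Condition A:
Ni²⁺ is present, so GorV is active.
Fumarate is present, so OrvK is inactive.
Required activator OrvK is absent, so *nolL* is not transcribed.
So NolL is not produced.
Indole is absent, so WexF is active.
With repressor GorV bound, *haxM* is not transcribed.
→ *haxM* is OFF in A.
Condition B:
Ni²⁺ is absent, so GorV is inactive.
Fumarate is absent, so OrvK is active.
No repressor is bound and OrvK is active, so *nolL* is transcribed.
So NolL is produced and active.
Indole is absent, so WexF is active.
With repressor NolL bound, *haxM* is not transcribed.
→ *haxM* is OFF in B.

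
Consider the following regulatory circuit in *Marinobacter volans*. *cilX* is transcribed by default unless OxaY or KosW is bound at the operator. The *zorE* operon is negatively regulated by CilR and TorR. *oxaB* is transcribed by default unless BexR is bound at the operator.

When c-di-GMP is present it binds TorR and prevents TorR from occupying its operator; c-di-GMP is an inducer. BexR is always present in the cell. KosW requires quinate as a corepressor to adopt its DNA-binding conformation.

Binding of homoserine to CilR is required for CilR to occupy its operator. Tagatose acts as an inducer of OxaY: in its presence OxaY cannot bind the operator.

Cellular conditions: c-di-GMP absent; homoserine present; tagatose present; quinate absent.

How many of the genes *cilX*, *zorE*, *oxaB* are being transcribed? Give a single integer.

Tagatose is present, so OxaY is inactive.
Quinate is absent, so KosW is inactive.
With no repressor bound, *cilX* is transcribed.
→ *cilX* is ON.
Homoserine is present, so CilR is active.
c-di-GMP is absent, so TorR is active.
With repressor CilR bound, *zorE* is not transcribed.
→ *zorE* is OFF.
BexR is produced constitutively and is active.
With repressor BexR bound, *oxaB* is not transcribed.
→ *oxaB* is OFF.
1 of the 3 genes is transcribed.

1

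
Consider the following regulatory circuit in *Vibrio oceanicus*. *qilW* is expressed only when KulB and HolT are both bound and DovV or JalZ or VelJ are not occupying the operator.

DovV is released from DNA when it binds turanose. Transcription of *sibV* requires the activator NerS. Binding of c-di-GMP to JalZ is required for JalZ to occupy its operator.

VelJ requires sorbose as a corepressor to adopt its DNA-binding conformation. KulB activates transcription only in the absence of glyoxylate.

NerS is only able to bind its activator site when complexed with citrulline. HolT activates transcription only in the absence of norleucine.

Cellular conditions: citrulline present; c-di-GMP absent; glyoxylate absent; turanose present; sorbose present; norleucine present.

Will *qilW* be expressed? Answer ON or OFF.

OFF

Turanose is present, so DovV is inactive.
Glyoxylate is absent, so KulB is active.
c-di-GMP is absent, so JalZ is inactive.
Sorbose is present, so VelJ is active.
Norleucine is present, so HolT is inactive.
With repressor VelJ bound, *qilW* is not transcribed.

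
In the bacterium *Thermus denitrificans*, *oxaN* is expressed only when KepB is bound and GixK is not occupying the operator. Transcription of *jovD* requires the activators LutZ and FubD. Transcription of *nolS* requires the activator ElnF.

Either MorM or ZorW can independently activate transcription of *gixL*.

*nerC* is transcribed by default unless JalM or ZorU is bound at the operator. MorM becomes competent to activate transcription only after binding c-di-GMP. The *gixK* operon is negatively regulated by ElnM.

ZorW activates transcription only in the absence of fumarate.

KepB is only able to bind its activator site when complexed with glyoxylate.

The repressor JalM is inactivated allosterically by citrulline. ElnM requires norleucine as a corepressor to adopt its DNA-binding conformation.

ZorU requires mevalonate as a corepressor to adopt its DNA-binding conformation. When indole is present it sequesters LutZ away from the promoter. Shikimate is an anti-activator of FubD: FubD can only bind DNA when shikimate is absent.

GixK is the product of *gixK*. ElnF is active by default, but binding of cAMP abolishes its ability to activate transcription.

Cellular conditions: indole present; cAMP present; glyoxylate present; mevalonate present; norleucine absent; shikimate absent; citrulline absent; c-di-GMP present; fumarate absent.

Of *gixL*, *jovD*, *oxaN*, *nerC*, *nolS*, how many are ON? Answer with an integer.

1

c-di-GMP is present, so MorM is active.
Fumarate is absent, so ZorW is active.
Activator MorM is present, so *gixL* is transcribed.
→ *gixL* is ON.
Indole is present, so LutZ is inactive.
Shikimate is absent, so FubD is active.
Required activator LutZ is absent, so *jovD* is not transcribed.
→ *jovD* is OFF.
Glyoxylate is present, so KepB is active.
Norleucine is absent, so ElnM is inactive.
With no repressor bound, *gixK* is transcribed.
So GixK is produced and active.
With repressor GixK bound, *oxaN* is not transcribed.
→ *oxaN* is OFF.
Citrulline is absent, so JalM is active.
Mevalonate is present, so ZorU is active.
With repressor JalM bound, *nerC* is not transcribed.
→ *nerC* is OFF.
cAMP is present, so ElnF is inactive.
Required activator ElnF is absent, so *nolS* is not transcribed.
→ *nolS* is OFF.
1 of the 5 genes is transcribed.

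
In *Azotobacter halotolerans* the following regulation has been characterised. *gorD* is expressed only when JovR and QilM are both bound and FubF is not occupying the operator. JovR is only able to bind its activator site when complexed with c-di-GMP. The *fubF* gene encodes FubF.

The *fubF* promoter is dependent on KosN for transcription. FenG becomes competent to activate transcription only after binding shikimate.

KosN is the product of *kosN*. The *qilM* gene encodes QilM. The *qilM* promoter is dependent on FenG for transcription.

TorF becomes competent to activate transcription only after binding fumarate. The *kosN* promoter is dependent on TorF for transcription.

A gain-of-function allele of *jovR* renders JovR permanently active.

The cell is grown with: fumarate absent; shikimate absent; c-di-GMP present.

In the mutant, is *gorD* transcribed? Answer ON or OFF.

OFF

JovR is constitutively active in this strain.
Fumarate is absent, so TorF is inactive.
Required activator TorF is absent, so *kosN* is not transcribed.
So KosN is not produced.
Required activator KosN is absent, so *fubF* is not transcribed.
So FubF is not produced.
Shikimate is absent, so FenG is inactive.
Required activator FenG is absent, so *qilM* is not transcribed.
So QilM is not produced.
Required activator QilM is absent, so *gorD* is not transcribed.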